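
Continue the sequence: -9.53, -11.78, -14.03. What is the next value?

Differences: -11.78 - -9.53 = -2.25
This is an arithmetic sequence with common difference d = -2.25.
Next term = -14.03 + -2.25 = -16.28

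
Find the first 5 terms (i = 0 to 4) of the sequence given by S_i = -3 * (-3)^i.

This is a geometric sequence.
i=0: S_0 = -3 * (-3)^0 = -3
i=1: S_1 = -3 * (-3)^1 = 9
i=2: S_2 = -3 * (-3)^2 = -27
i=3: S_3 = -3 * (-3)^3 = 81
i=4: S_4 = -3 * (-3)^4 = -243
The first 5 terms are: [-3, 9, -27, 81, -243]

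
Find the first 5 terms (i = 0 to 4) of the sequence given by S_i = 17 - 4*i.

This is an arithmetic sequence.
i=0: S_0 = 17 + -4*0 = 17
i=1: S_1 = 17 + -4*1 = 13
i=2: S_2 = 17 + -4*2 = 9
i=3: S_3 = 17 + -4*3 = 5
i=4: S_4 = 17 + -4*4 = 1
The first 5 terms are: [17, 13, 9, 5, 1]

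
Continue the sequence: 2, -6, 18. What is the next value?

Ratios: -6 / 2 = -3.0
This is a geometric sequence with common ratio r = -3.
Next term = 18 * -3 = -54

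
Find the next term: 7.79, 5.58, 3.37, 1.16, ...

Differences: 5.58 - 7.79 = -2.21
This is an arithmetic sequence with common difference d = -2.21.
Next term = 1.16 + -2.21 = -1.05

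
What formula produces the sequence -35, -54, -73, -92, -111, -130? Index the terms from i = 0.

Check differences: -54 - -35 = -19
-73 - -54 = -19
Common difference d = -19.
First term a = -35.
Formula: S_i = -35 - 19*i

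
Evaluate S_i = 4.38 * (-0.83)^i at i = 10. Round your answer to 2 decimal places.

S_10 = 4.38 * (-0.83)^10 ≈ 4.38 * 0.1552 ≈ 0.68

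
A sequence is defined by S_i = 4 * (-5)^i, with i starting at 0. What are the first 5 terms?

This is a geometric sequence.
i=0: S_0 = 4 * (-5)^0 = 4
i=1: S_1 = 4 * (-5)^1 = -20
i=2: S_2 = 4 * (-5)^2 = 100
i=3: S_3 = 4 * (-5)^3 = -500
i=4: S_4 = 4 * (-5)^4 = 2500
The first 5 terms are: [4, -20, 100, -500, 2500]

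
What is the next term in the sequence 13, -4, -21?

Differences: -4 - 13 = -17
This is an arithmetic sequence with common difference d = -17.
Next term = -21 + -17 = -38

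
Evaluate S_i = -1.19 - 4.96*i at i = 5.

S_5 = -1.19 + -4.96*5 = -1.19 + -24.8 = -25.99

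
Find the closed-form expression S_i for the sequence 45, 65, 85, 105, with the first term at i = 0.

Check differences: 65 - 45 = 20
85 - 65 = 20
Common difference d = 20.
First term a = 45.
Formula: S_i = 45 + 20*i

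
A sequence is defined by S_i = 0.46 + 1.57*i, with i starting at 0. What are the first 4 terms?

This is an arithmetic sequence.
i=0: S_0 = 0.46 + 1.57*0 = 0.46
i=1: S_1 = 0.46 + 1.57*1 = 2.03
i=2: S_2 = 0.46 + 1.57*2 = 3.6
i=3: S_3 = 0.46 + 1.57*3 = 5.17
The first 4 terms are: [0.46, 2.03, 3.6, 5.17]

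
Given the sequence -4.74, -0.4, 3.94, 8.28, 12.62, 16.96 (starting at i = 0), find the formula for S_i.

Check differences: -0.4 - -4.74 = 4.34
3.94 - -0.4 = 4.34
Common difference d = 4.34.
First term a = -4.74.
Formula: S_i = -4.74 + 4.34*i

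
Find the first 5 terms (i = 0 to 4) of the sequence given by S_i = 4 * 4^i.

This is a geometric sequence.
i=0: S_0 = 4 * 4^0 = 4
i=1: S_1 = 4 * 4^1 = 16
i=2: S_2 = 4 * 4^2 = 64
i=3: S_3 = 4 * 4^3 = 256
i=4: S_4 = 4 * 4^4 = 1024
The first 5 terms are: [4, 16, 64, 256, 1024]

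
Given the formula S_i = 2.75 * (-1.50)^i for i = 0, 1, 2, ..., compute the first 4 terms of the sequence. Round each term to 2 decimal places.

This is a geometric sequence.
i=0: S_0 = 2.75 * (-1.5)^0 = 2.75
i=1: S_1 = 2.75 * (-1.5)^1 ≈ -4.13
i=2: S_2 = 2.75 * (-1.5)^2 ≈ 6.19
i=3: S_3 = 2.75 * (-1.5)^3 ≈ -9.28
The first 4 terms are: [2.75, -4.13, 6.19, -9.28]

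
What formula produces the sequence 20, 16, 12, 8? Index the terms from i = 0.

Check differences: 16 - 20 = -4
12 - 16 = -4
Common difference d = -4.
First term a = 20.
Formula: S_i = 20 - 4*i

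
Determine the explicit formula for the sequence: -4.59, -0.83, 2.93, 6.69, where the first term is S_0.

Check differences: -0.83 - -4.59 = 3.76
2.93 - -0.83 = 3.76
Common difference d = 3.76.
First term a = -4.59.
Formula: S_i = -4.59 + 3.76*i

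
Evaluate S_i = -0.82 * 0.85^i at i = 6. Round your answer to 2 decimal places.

S_6 = -0.82 * 0.85^6 ≈ -0.82 * 0.3771 ≈ -0.31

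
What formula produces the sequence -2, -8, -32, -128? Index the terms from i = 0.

Check ratios: -8 / -2 = 4.0
Common ratio r = 4.
First term a = -2.
Formula: S_i = -2 * 4^i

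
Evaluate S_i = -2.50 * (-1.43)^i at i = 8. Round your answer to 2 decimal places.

S_8 = -2.5 * (-1.43)^8 ≈ -2.5 * 17.4859 ≈ -43.71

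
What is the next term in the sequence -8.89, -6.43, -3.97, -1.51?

Differences: -6.43 - -8.89 = 2.46
This is an arithmetic sequence with common difference d = 2.46.
Next term = -1.51 + 2.46 = 0.95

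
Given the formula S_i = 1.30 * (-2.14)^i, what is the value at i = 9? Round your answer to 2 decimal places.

S_9 = 1.3 * (-2.14)^9 ≈ 1.3 * -941.2911 ≈ -1223.68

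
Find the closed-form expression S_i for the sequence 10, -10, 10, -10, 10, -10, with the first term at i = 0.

Check ratios: -10 / 10 = -1.0
Common ratio r = -1.
First term a = 10.
Formula: S_i = 10 * (-1)^i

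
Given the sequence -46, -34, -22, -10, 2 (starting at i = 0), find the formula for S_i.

Check differences: -34 - -46 = 12
-22 - -34 = 12
Common difference d = 12.
First term a = -46.
Formula: S_i = -46 + 12*i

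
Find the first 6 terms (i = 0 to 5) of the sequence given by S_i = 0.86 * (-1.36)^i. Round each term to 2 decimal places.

This is a geometric sequence.
i=0: S_0 = 0.86 * (-1.36)^0 = 0.86
i=1: S_1 = 0.86 * (-1.36)^1 ≈ -1.17
i=2: S_2 = 0.86 * (-1.36)^2 ≈ 1.59
i=3: S_3 = 0.86 * (-1.36)^3 ≈ -2.16
i=4: S_4 = 0.86 * (-1.36)^4 ≈ 2.94
i=5: S_5 = 0.86 * (-1.36)^5 ≈ -4.0
The first 6 terms are: [0.86, -1.17, 1.59, -2.16, 2.94, -4.0]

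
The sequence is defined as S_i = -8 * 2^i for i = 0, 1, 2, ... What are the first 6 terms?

This is a geometric sequence.
i=0: S_0 = -8 * 2^0 = -8
i=1: S_1 = -8 * 2^1 = -16
i=2: S_2 = -8 * 2^2 = -32
i=3: S_3 = -8 * 2^3 = -64
i=4: S_4 = -8 * 2^4 = -128
i=5: S_5 = -8 * 2^5 = -256
The first 6 terms are: [-8, -16, -32, -64, -128, -256]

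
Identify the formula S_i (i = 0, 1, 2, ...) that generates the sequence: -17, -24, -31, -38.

Check differences: -24 - -17 = -7
-31 - -24 = -7
Common difference d = -7.
First term a = -17.
Formula: S_i = -17 - 7*i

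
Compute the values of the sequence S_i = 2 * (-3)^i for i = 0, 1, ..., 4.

This is a geometric sequence.
i=0: S_0 = 2 * (-3)^0 = 2
i=1: S_1 = 2 * (-3)^1 = -6
i=2: S_2 = 2 * (-3)^2 = 18
i=3: S_3 = 2 * (-3)^3 = -54
i=4: S_4 = 2 * (-3)^4 = 162
The first 5 terms are: [2, -6, 18, -54, 162]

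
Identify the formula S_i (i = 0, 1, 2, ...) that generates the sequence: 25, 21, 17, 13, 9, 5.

Check differences: 21 - 25 = -4
17 - 21 = -4
Common difference d = -4.
First term a = 25.
Formula: S_i = 25 - 4*i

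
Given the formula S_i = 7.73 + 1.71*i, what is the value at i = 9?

S_9 = 7.73 + 1.71*9 = 7.73 + 15.39 = 23.12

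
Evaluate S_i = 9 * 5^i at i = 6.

S_6 = 9 * 5^6 = 9 * 15625 = 140625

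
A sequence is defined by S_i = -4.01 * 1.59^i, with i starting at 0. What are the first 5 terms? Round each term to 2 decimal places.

This is a geometric sequence.
i=0: S_0 = -4.01 * 1.59^0 = -4.01
i=1: S_1 = -4.01 * 1.59^1 ≈ -6.38
i=2: S_2 = -4.01 * 1.59^2 ≈ -10.14
i=3: S_3 = -4.01 * 1.59^3 ≈ -16.12
i=4: S_4 = -4.01 * 1.59^4 ≈ -25.63
The first 5 terms are: [-4.01, -6.38, -10.14, -16.12, -25.63]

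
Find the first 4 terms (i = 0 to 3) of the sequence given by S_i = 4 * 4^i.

This is a geometric sequence.
i=0: S_0 = 4 * 4^0 = 4
i=1: S_1 = 4 * 4^1 = 16
i=2: S_2 = 4 * 4^2 = 64
i=3: S_3 = 4 * 4^3 = 256
The first 4 terms are: [4, 16, 64, 256]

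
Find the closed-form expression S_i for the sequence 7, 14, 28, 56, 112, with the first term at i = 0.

Check ratios: 14 / 7 = 2.0
Common ratio r = 2.
First term a = 7.
Formula: S_i = 7 * 2^i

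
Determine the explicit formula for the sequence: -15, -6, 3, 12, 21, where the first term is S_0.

Check differences: -6 - -15 = 9
3 - -6 = 9
Common difference d = 9.
First term a = -15.
Formula: S_i = -15 + 9*i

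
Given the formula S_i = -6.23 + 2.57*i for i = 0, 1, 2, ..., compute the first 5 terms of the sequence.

This is an arithmetic sequence.
i=0: S_0 = -6.23 + 2.57*0 = -6.23
i=1: S_1 = -6.23 + 2.57*1 = -3.66
i=2: S_2 = -6.23 + 2.57*2 = -1.09
i=3: S_3 = -6.23 + 2.57*3 = 1.48
i=4: S_4 = -6.23 + 2.57*4 = 4.05
The first 5 terms are: [-6.23, -3.66, -1.09, 1.48, 4.05]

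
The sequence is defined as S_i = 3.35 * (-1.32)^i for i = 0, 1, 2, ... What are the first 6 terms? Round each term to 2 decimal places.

This is a geometric sequence.
i=0: S_0 = 3.35 * (-1.32)^0 = 3.35
i=1: S_1 = 3.35 * (-1.32)^1 ≈ -4.42
i=2: S_2 = 3.35 * (-1.32)^2 ≈ 5.84
i=3: S_3 = 3.35 * (-1.32)^3 ≈ -7.7
i=4: S_4 = 3.35 * (-1.32)^4 ≈ 10.17
i=5: S_5 = 3.35 * (-1.32)^5 ≈ -13.43
The first 6 terms are: [3.35, -4.42, 5.84, -7.7, 10.17, -13.43]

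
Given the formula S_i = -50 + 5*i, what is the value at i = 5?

S_5 = -50 + 5*5 = -50 + 25 = -25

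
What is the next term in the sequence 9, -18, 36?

Ratios: -18 / 9 = -2.0
This is a geometric sequence with common ratio r = -2.
Next term = 36 * -2 = -72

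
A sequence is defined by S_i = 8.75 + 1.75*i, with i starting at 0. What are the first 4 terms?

This is an arithmetic sequence.
i=0: S_0 = 8.75 + 1.75*0 = 8.75
i=1: S_1 = 8.75 + 1.75*1 = 10.5
i=2: S_2 = 8.75 + 1.75*2 = 12.25
i=3: S_3 = 8.75 + 1.75*3 = 14.0
The first 4 terms are: [8.75, 10.5, 12.25, 14.0]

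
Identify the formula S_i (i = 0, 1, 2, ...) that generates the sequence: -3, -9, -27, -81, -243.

Check ratios: -9 / -3 = 3.0
Common ratio r = 3.
First term a = -3.
Formula: S_i = -3 * 3^i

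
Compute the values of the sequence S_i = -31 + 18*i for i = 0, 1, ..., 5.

This is an arithmetic sequence.
i=0: S_0 = -31 + 18*0 = -31
i=1: S_1 = -31 + 18*1 = -13
i=2: S_2 = -31 + 18*2 = 5
i=3: S_3 = -31 + 18*3 = 23
i=4: S_4 = -31 + 18*4 = 41
i=5: S_5 = -31 + 18*5 = 59
The first 6 terms are: [-31, -13, 5, 23, 41, 59]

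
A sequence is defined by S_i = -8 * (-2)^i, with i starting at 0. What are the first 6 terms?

This is a geometric sequence.
i=0: S_0 = -8 * (-2)^0 = -8
i=1: S_1 = -8 * (-2)^1 = 16
i=2: S_2 = -8 * (-2)^2 = -32
i=3: S_3 = -8 * (-2)^3 = 64
i=4: S_4 = -8 * (-2)^4 = -128
i=5: S_5 = -8 * (-2)^5 = 256
The first 6 terms are: [-8, 16, -32, 64, -128, 256]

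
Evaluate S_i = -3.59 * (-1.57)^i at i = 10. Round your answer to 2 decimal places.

S_10 = -3.59 * (-1.57)^10 ≈ -3.59 * 90.9906 ≈ -326.66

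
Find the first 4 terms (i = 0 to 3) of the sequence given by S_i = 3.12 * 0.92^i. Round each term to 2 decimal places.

This is a geometric sequence.
i=0: S_0 = 3.12 * 0.92^0 = 3.12
i=1: S_1 = 3.12 * 0.92^1 ≈ 2.87
i=2: S_2 = 3.12 * 0.92^2 ≈ 2.64
i=3: S_3 = 3.12 * 0.92^3 ≈ 2.43
The first 4 terms are: [3.12, 2.87, 2.64, 2.43]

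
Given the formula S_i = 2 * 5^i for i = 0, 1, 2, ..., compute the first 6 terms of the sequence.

This is a geometric sequence.
i=0: S_0 = 2 * 5^0 = 2
i=1: S_1 = 2 * 5^1 = 10
i=2: S_2 = 2 * 5^2 = 50
i=3: S_3 = 2 * 5^3 = 250
i=4: S_4 = 2 * 5^4 = 1250
i=5: S_5 = 2 * 5^5 = 6250
The first 6 terms are: [2, 10, 50, 250, 1250, 6250]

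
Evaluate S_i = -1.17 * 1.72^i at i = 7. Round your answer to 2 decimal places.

S_7 = -1.17 * 1.72^7 ≈ -1.17 * 44.5348 ≈ -52.11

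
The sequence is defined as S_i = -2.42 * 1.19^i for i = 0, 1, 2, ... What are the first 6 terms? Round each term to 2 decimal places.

This is a geometric sequence.
i=0: S_0 = -2.42 * 1.19^0 = -2.42
i=1: S_1 = -2.42 * 1.19^1 ≈ -2.88
i=2: S_2 = -2.42 * 1.19^2 ≈ -3.43
i=3: S_3 = -2.42 * 1.19^3 ≈ -4.08
i=4: S_4 = -2.42 * 1.19^4 ≈ -4.85
i=5: S_5 = -2.42 * 1.19^5 ≈ -5.77
The first 6 terms are: [-2.42, -2.88, -3.43, -4.08, -4.85, -5.77]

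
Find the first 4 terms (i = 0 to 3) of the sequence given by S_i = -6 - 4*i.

This is an arithmetic sequence.
i=0: S_0 = -6 + -4*0 = -6
i=1: S_1 = -6 + -4*1 = -10
i=2: S_2 = -6 + -4*2 = -14
i=3: S_3 = -6 + -4*3 = -18
The first 4 terms are: [-6, -10, -14, -18]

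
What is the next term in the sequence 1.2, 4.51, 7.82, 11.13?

Differences: 4.51 - 1.2 = 3.31
This is an arithmetic sequence with common difference d = 3.31.
Next term = 11.13 + 3.31 = 14.44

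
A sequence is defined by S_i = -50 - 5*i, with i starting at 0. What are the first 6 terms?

This is an arithmetic sequence.
i=0: S_0 = -50 + -5*0 = -50
i=1: S_1 = -50 + -5*1 = -55
i=2: S_2 = -50 + -5*2 = -60
i=3: S_3 = -50 + -5*3 = -65
i=4: S_4 = -50 + -5*4 = -70
i=5: S_5 = -50 + -5*5 = -75
The first 6 terms are: [-50, -55, -60, -65, -70, -75]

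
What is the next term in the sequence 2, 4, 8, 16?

Ratios: 4 / 2 = 2.0
This is a geometric sequence with common ratio r = 2.
Next term = 16 * 2 = 32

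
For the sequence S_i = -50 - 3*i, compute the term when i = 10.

S_10 = -50 + -3*10 = -50 + -30 = -80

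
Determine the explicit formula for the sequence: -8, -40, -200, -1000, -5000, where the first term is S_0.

Check ratios: -40 / -8 = 5.0
Common ratio r = 5.
First term a = -8.
Formula: S_i = -8 * 5^i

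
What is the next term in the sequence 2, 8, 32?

Ratios: 8 / 2 = 4.0
This is a geometric sequence with common ratio r = 4.
Next term = 32 * 4 = 128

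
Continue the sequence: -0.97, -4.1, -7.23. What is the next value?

Differences: -4.1 - -0.97 = -3.13
This is an arithmetic sequence with common difference d = -3.13.
Next term = -7.23 + -3.13 = -10.36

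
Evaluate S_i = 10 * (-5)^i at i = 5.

S_5 = 10 * (-5)^5 = 10 * -3125 = -31250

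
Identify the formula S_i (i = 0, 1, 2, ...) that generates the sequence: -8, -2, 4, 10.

Check differences: -2 - -8 = 6
4 - -2 = 6
Common difference d = 6.
First term a = -8.
Formula: S_i = -8 + 6*i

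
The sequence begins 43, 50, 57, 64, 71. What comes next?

Differences: 50 - 43 = 7
This is an arithmetic sequence with common difference d = 7.
Next term = 71 + 7 = 78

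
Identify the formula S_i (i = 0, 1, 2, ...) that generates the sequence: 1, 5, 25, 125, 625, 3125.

Check ratios: 5 / 1 = 5.0
Common ratio r = 5.
First term a = 1.
Formula: S_i = 1 * 5^i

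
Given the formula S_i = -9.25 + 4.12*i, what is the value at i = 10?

S_10 = -9.25 + 4.12*10 = -9.25 + 41.2 = 31.95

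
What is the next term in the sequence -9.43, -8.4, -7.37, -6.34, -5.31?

Differences: -8.4 - -9.43 = 1.03
This is an arithmetic sequence with common difference d = 1.03.
Next term = -5.31 + 1.03 = -4.28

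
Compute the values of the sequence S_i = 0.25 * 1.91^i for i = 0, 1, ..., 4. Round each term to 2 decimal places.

This is a geometric sequence.
i=0: S_0 = 0.25 * 1.91^0 = 0.25
i=1: S_1 = 0.25 * 1.91^1 ≈ 0.48
i=2: S_2 = 0.25 * 1.91^2 ≈ 0.91
i=3: S_3 = 0.25 * 1.91^3 ≈ 1.74
i=4: S_4 = 0.25 * 1.91^4 ≈ 3.33
The first 5 terms are: [0.25, 0.48, 0.91, 1.74, 3.33]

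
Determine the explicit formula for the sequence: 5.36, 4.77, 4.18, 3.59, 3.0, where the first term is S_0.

Check differences: 4.77 - 5.36 = -0.59
4.18 - 4.77 = -0.59
Common difference d = -0.59.
First term a = 5.36.
Formula: S_i = 5.36 - 0.59*i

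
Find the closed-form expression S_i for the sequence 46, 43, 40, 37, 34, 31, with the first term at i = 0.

Check differences: 43 - 46 = -3
40 - 43 = -3
Common difference d = -3.
First term a = 46.
Formula: S_i = 46 - 3*i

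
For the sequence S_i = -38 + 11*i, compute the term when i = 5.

S_5 = -38 + 11*5 = -38 + 55 = 17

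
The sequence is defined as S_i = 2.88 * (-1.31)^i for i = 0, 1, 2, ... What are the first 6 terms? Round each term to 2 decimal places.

This is a geometric sequence.
i=0: S_0 = 2.88 * (-1.31)^0 = 2.88
i=1: S_1 = 2.88 * (-1.31)^1 ≈ -3.77
i=2: S_2 = 2.88 * (-1.31)^2 ≈ 4.94
i=3: S_3 = 2.88 * (-1.31)^3 ≈ -6.47
i=4: S_4 = 2.88 * (-1.31)^4 ≈ 8.48
i=5: S_5 = 2.88 * (-1.31)^5 ≈ -11.11
The first 6 terms are: [2.88, -3.77, 4.94, -6.47, 8.48, -11.11]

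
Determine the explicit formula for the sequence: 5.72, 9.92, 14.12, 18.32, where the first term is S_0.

Check differences: 9.92 - 5.72 = 4.2
14.12 - 9.92 = 4.2
Common difference d = 4.2.
First term a = 5.72.
Formula: S_i = 5.72 + 4.20*i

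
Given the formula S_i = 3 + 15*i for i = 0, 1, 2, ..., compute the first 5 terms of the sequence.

This is an arithmetic sequence.
i=0: S_0 = 3 + 15*0 = 3
i=1: S_1 = 3 + 15*1 = 18
i=2: S_2 = 3 + 15*2 = 33
i=3: S_3 = 3 + 15*3 = 48
i=4: S_4 = 3 + 15*4 = 63
The first 5 terms are: [3, 18, 33, 48, 63]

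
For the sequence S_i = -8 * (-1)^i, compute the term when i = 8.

S_8 = -8 * (-1)^8 = -8 * 1 = -8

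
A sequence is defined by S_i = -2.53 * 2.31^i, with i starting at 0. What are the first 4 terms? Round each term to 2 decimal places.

This is a geometric sequence.
i=0: S_0 = -2.53 * 2.31^0 = -2.53
i=1: S_1 = -2.53 * 2.31^1 ≈ -5.84
i=2: S_2 = -2.53 * 2.31^2 ≈ -13.5
i=3: S_3 = -2.53 * 2.31^3 ≈ -31.19
The first 4 terms are: [-2.53, -5.84, -13.5, -31.19]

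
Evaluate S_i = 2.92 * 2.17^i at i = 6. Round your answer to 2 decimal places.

S_6 = 2.92 * 2.17^6 ≈ 2.92 * 104.4139 ≈ 304.89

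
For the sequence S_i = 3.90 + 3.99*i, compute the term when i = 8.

S_8 = 3.9 + 3.99*8 = 3.9 + 31.92 = 35.82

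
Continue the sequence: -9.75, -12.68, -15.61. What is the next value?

Differences: -12.68 - -9.75 = -2.93
This is an arithmetic sequence with common difference d = -2.93.
Next term = -15.61 + -2.93 = -18.54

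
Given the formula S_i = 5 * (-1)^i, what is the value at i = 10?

S_10 = 5 * (-1)^10 = 5 * 1 = 5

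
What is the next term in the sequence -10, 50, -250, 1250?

Ratios: 50 / -10 = -5.0
This is a geometric sequence with common ratio r = -5.
Next term = 1250 * -5 = -6250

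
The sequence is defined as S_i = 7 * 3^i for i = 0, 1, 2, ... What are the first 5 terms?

This is a geometric sequence.
i=0: S_0 = 7 * 3^0 = 7
i=1: S_1 = 7 * 3^1 = 21
i=2: S_2 = 7 * 3^2 = 63
i=3: S_3 = 7 * 3^3 = 189
i=4: S_4 = 7 * 3^4 = 567
The first 5 terms are: [7, 21, 63, 189, 567]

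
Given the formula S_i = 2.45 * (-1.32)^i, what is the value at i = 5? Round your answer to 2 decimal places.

S_5 = 2.45 * (-1.32)^5 ≈ 2.45 * -4.0075 ≈ -9.82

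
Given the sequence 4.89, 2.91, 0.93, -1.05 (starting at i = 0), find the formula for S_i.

Check differences: 2.91 - 4.89 = -1.98
0.93 - 2.91 = -1.98
Common difference d = -1.98.
First term a = 4.89.
Formula: S_i = 4.89 - 1.98*i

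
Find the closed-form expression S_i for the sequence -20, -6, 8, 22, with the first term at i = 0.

Check differences: -6 - -20 = 14
8 - -6 = 14
Common difference d = 14.
First term a = -20.
Formula: S_i = -20 + 14*i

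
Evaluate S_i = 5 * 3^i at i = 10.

S_10 = 5 * 3^10 = 5 * 59049 = 295245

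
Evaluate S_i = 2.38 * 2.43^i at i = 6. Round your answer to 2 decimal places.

S_6 = 2.38 * 2.43^6 ≈ 2.38 * 205.8911 ≈ 490.02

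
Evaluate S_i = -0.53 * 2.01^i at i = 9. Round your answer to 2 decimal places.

S_9 = -0.53 * 2.01^9 ≈ -0.53 * 535.5062 ≈ -283.82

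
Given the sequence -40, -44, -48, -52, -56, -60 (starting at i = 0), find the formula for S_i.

Check differences: -44 - -40 = -4
-48 - -44 = -4
Common difference d = -4.
First term a = -40.
Formula: S_i = -40 - 4*i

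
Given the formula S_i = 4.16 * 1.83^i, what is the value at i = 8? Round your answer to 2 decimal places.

S_8 = 4.16 * 1.83^8 ≈ 4.16 * 125.7792 ≈ 523.24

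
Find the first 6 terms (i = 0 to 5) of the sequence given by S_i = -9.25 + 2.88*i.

This is an arithmetic sequence.
i=0: S_0 = -9.25 + 2.88*0 = -9.25
i=1: S_1 = -9.25 + 2.88*1 = -6.37
i=2: S_2 = -9.25 + 2.88*2 = -3.49
i=3: S_3 = -9.25 + 2.88*3 = -0.61
i=4: S_4 = -9.25 + 2.88*4 = 2.27
i=5: S_5 = -9.25 + 2.88*5 = 5.15
The first 6 terms are: [-9.25, -6.37, -3.49, -0.61, 2.27, 5.15]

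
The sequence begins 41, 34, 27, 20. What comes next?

Differences: 34 - 41 = -7
This is an arithmetic sequence with common difference d = -7.
Next term = 20 + -7 = 13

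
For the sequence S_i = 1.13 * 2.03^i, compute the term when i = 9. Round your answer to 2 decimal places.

S_9 = 1.13 * 2.03^9 ≈ 1.13 * 585.4157 ≈ 661.52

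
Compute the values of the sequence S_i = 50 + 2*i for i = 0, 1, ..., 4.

This is an arithmetic sequence.
i=0: S_0 = 50 + 2*0 = 50
i=1: S_1 = 50 + 2*1 = 52
i=2: S_2 = 50 + 2*2 = 54
i=3: S_3 = 50 + 2*3 = 56
i=4: S_4 = 50 + 2*4 = 58
The first 5 terms are: [50, 52, 54, 56, 58]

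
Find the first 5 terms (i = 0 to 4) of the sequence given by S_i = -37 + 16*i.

This is an arithmetic sequence.
i=0: S_0 = -37 + 16*0 = -37
i=1: S_1 = -37 + 16*1 = -21
i=2: S_2 = -37 + 16*2 = -5
i=3: S_3 = -37 + 16*3 = 11
i=4: S_4 = -37 + 16*4 = 27
The first 5 terms are: [-37, -21, -5, 11, 27]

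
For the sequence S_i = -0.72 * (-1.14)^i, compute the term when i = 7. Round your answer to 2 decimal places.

S_7 = -0.72 * (-1.14)^7 ≈ -0.72 * -2.5023 ≈ 1.8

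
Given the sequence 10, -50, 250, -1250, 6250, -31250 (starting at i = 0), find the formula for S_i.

Check ratios: -50 / 10 = -5.0
Common ratio r = -5.
First term a = 10.
Formula: S_i = 10 * (-5)^i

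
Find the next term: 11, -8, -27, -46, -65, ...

Differences: -8 - 11 = -19
This is an arithmetic sequence with common difference d = -19.
Next term = -65 + -19 = -84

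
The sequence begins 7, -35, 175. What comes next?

Ratios: -35 / 7 = -5.0
This is a geometric sequence with common ratio r = -5.
Next term = 175 * -5 = -875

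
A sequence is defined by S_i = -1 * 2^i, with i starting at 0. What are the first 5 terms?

This is a geometric sequence.
i=0: S_0 = -1 * 2^0 = -1
i=1: S_1 = -1 * 2^1 = -2
i=2: S_2 = -1 * 2^2 = -4
i=3: S_3 = -1 * 2^3 = -8
i=4: S_4 = -1 * 2^4 = -16
The first 5 terms are: [-1, -2, -4, -8, -16]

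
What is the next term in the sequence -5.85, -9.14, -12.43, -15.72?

Differences: -9.14 - -5.85 = -3.29
This is an arithmetic sequence with common difference d = -3.29.
Next term = -15.72 + -3.29 = -19.01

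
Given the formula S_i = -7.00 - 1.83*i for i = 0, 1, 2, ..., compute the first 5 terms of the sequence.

This is an arithmetic sequence.
i=0: S_0 = -7.0 + -1.83*0 = -7.0
i=1: S_1 = -7.0 + -1.83*1 = -8.83
i=2: S_2 = -7.0 + -1.83*2 = -10.66
i=3: S_3 = -7.0 + -1.83*3 = -12.49
i=4: S_4 = -7.0 + -1.83*4 = -14.32
The first 5 terms are: [-7.0, -8.83, -10.66, -12.49, -14.32]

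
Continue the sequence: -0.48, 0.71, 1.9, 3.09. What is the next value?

Differences: 0.71 - -0.48 = 1.19
This is an arithmetic sequence with common difference d = 1.19.
Next term = 3.09 + 1.19 = 4.28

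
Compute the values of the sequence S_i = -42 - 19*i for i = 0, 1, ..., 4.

This is an arithmetic sequence.
i=0: S_0 = -42 + -19*0 = -42
i=1: S_1 = -42 + -19*1 = -61
i=2: S_2 = -42 + -19*2 = -80
i=3: S_3 = -42 + -19*3 = -99
i=4: S_4 = -42 + -19*4 = -118
The first 5 terms are: [-42, -61, -80, -99, -118]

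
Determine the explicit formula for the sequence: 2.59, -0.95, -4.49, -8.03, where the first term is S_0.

Check differences: -0.95 - 2.59 = -3.54
-4.49 - -0.95 = -3.54
Common difference d = -3.54.
First term a = 2.59.
Formula: S_i = 2.59 - 3.54*i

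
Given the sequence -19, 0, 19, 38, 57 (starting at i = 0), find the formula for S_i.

Check differences: 0 - -19 = 19
19 - 0 = 19
Common difference d = 19.
First term a = -19.
Formula: S_i = -19 + 19*i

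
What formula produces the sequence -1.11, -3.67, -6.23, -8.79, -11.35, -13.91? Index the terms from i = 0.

Check differences: -3.67 - -1.11 = -2.56
-6.23 - -3.67 = -2.56
Common difference d = -2.56.
First term a = -1.11.
Formula: S_i = -1.11 - 2.56*i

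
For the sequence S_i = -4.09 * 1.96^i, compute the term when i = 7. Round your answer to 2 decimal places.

S_7 = -4.09 * 1.96^7 ≈ -4.09 * 111.1201 ≈ -454.48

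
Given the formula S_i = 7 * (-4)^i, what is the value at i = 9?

S_9 = 7 * (-4)^9 = 7 * -262144 = -1835008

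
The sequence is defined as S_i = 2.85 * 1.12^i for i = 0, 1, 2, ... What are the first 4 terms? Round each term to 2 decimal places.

This is a geometric sequence.
i=0: S_0 = 2.85 * 1.12^0 = 2.85
i=1: S_1 = 2.85 * 1.12^1 ≈ 3.19
i=2: S_2 = 2.85 * 1.12^2 ≈ 3.58
i=3: S_3 = 2.85 * 1.12^3 ≈ 4.0
The first 4 terms are: [2.85, 3.19, 3.58, 4.0]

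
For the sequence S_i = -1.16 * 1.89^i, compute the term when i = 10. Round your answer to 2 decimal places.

S_10 = -1.16 * 1.89^10 ≈ -1.16 * 581.5915 ≈ -674.65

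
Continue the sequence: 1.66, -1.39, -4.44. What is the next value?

Differences: -1.39 - 1.66 = -3.05
This is an arithmetic sequence with common difference d = -3.05.
Next term = -4.44 + -3.05 = -7.49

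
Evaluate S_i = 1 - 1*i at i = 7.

S_7 = 1 + -1*7 = 1 + -7 = -6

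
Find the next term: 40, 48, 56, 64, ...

Differences: 48 - 40 = 8
This is an arithmetic sequence with common difference d = 8.
Next term = 64 + 8 = 72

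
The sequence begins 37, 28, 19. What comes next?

Differences: 28 - 37 = -9
This is an arithmetic sequence with common difference d = -9.
Next term = 19 + -9 = 10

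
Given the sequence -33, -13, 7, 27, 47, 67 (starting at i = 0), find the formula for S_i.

Check differences: -13 - -33 = 20
7 - -13 = 20
Common difference d = 20.
First term a = -33.
Formula: S_i = -33 + 20*i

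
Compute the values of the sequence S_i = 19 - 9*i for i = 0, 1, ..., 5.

This is an arithmetic sequence.
i=0: S_0 = 19 + -9*0 = 19
i=1: S_1 = 19 + -9*1 = 10
i=2: S_2 = 19 + -9*2 = 1
i=3: S_3 = 19 + -9*3 = -8
i=4: S_4 = 19 + -9*4 = -17
i=5: S_5 = 19 + -9*5 = -26
The first 6 terms are: [19, 10, 1, -8, -17, -26]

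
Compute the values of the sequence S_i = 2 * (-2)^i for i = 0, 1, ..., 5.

This is a geometric sequence.
i=0: S_0 = 2 * (-2)^0 = 2
i=1: S_1 = 2 * (-2)^1 = -4
i=2: S_2 = 2 * (-2)^2 = 8
i=3: S_3 = 2 * (-2)^3 = -16
i=4: S_4 = 2 * (-2)^4 = 32
i=5: S_5 = 2 * (-2)^5 = -64
The first 6 terms are: [2, -4, 8, -16, 32, -64]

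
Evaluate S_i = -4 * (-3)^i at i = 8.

S_8 = -4 * (-3)^8 = -4 * 6561 = -26244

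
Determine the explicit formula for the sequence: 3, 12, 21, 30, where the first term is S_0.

Check differences: 12 - 3 = 9
21 - 12 = 9
Common difference d = 9.
First term a = 3.
Formula: S_i = 3 + 9*i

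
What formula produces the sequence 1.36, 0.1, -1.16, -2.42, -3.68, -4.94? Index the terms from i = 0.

Check differences: 0.1 - 1.36 = -1.26
-1.16 - 0.1 = -1.26
Common difference d = -1.26.
First term a = 1.36.
Formula: S_i = 1.36 - 1.26*i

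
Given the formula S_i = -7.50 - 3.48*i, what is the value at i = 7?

S_7 = -7.5 + -3.48*7 = -7.5 + -24.36 = -31.86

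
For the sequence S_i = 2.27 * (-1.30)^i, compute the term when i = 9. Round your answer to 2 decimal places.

S_9 = 2.27 * (-1.3)^9 ≈ 2.27 * -10.6045 ≈ -24.07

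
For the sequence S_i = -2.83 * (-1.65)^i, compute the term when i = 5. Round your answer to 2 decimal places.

S_5 = -2.83 * (-1.65)^5 ≈ -2.83 * -12.2298 ≈ 34.61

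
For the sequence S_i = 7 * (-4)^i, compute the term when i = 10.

S_10 = 7 * (-4)^10 = 7 * 1048576 = 7340032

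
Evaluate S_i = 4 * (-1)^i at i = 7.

S_7 = 4 * (-1)^7 = 4 * -1 = -4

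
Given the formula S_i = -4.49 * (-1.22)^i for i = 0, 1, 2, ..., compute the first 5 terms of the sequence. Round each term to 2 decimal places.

This is a geometric sequence.
i=0: S_0 = -4.49 * (-1.22)^0 = -4.49
i=1: S_1 = -4.49 * (-1.22)^1 ≈ 5.48
i=2: S_2 = -4.49 * (-1.22)^2 ≈ -6.68
i=3: S_3 = -4.49 * (-1.22)^3 ≈ 8.15
i=4: S_4 = -4.49 * (-1.22)^4 ≈ -9.95
The first 5 terms are: [-4.49, 5.48, -6.68, 8.15, -9.95]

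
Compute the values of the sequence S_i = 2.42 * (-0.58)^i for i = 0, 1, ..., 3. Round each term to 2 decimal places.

This is a geometric sequence.
i=0: S_0 = 2.42 * (-0.58)^0 = 2.42
i=1: S_1 = 2.42 * (-0.58)^1 ≈ -1.4
i=2: S_2 = 2.42 * (-0.58)^2 ≈ 0.81
i=3: S_3 = 2.42 * (-0.58)^3 ≈ -0.47
The first 4 terms are: [2.42, -1.4, 0.81, -0.47]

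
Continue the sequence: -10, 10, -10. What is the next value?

Ratios: 10 / -10 = -1.0
This is a geometric sequence with common ratio r = -1.
Next term = -10 * -1 = 10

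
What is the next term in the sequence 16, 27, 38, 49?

Differences: 27 - 16 = 11
This is an arithmetic sequence with common difference d = 11.
Next term = 49 + 11 = 60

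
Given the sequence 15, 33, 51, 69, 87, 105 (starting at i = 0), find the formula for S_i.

Check differences: 33 - 15 = 18
51 - 33 = 18
Common difference d = 18.
First term a = 15.
Formula: S_i = 15 + 18*i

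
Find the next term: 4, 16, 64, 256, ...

Ratios: 16 / 4 = 4.0
This is a geometric sequence with common ratio r = 4.
Next term = 256 * 4 = 1024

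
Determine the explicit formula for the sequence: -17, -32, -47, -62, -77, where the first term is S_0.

Check differences: -32 - -17 = -15
-47 - -32 = -15
Common difference d = -15.
First term a = -17.
Formula: S_i = -17 - 15*i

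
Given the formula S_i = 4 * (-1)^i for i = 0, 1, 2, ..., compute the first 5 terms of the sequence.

This is a geometric sequence.
i=0: S_0 = 4 * (-1)^0 = 4
i=1: S_1 = 4 * (-1)^1 = -4
i=2: S_2 = 4 * (-1)^2 = 4
i=3: S_3 = 4 * (-1)^3 = -4
i=4: S_4 = 4 * (-1)^4 = 4
The first 5 terms are: [4, -4, 4, -4, 4]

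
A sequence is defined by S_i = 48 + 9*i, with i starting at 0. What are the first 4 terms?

This is an arithmetic sequence.
i=0: S_0 = 48 + 9*0 = 48
i=1: S_1 = 48 + 9*1 = 57
i=2: S_2 = 48 + 9*2 = 66
i=3: S_3 = 48 + 9*3 = 75
The first 4 terms are: [48, 57, 66, 75]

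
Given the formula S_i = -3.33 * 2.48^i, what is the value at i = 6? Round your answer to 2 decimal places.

S_6 = -3.33 * 2.48^6 ≈ -3.33 * 232.6538 ≈ -774.74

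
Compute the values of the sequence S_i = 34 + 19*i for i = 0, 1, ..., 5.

This is an arithmetic sequence.
i=0: S_0 = 34 + 19*0 = 34
i=1: S_1 = 34 + 19*1 = 53
i=2: S_2 = 34 + 19*2 = 72
i=3: S_3 = 34 + 19*3 = 91
i=4: S_4 = 34 + 19*4 = 110
i=5: S_5 = 34 + 19*5 = 129
The first 6 terms are: [34, 53, 72, 91, 110, 129]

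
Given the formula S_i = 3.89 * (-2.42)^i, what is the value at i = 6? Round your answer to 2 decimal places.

S_6 = 3.89 * (-2.42)^6 ≈ 3.89 * 200.8594 ≈ 781.34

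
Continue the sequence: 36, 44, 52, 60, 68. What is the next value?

Differences: 44 - 36 = 8
This is an arithmetic sequence with common difference d = 8.
Next term = 68 + 8 = 76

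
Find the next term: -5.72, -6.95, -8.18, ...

Differences: -6.95 - -5.72 = -1.23
This is an arithmetic sequence with common difference d = -1.23.
Next term = -8.18 + -1.23 = -9.41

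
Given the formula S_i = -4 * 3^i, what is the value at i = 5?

S_5 = -4 * 3^5 = -4 * 243 = -972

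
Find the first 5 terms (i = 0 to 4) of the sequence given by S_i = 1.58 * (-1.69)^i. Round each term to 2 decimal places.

This is a geometric sequence.
i=0: S_0 = 1.58 * (-1.69)^0 = 1.58
i=1: S_1 = 1.58 * (-1.69)^1 ≈ -2.67
i=2: S_2 = 1.58 * (-1.69)^2 ≈ 4.51
i=3: S_3 = 1.58 * (-1.69)^3 ≈ -7.63
i=4: S_4 = 1.58 * (-1.69)^4 ≈ 12.89
The first 5 terms are: [1.58, -2.67, 4.51, -7.63, 12.89]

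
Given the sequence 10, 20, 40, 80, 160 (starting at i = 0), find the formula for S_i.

Check ratios: 20 / 10 = 2.0
Common ratio r = 2.
First term a = 10.
Formula: S_i = 10 * 2^i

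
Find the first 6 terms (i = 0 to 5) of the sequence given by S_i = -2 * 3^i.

This is a geometric sequence.
i=0: S_0 = -2 * 3^0 = -2
i=1: S_1 = -2 * 3^1 = -6
i=2: S_2 = -2 * 3^2 = -18
i=3: S_3 = -2 * 3^3 = -54
i=4: S_4 = -2 * 3^4 = -162
i=5: S_5 = -2 * 3^5 = -486
The first 6 terms are: [-2, -6, -18, -54, -162, -486]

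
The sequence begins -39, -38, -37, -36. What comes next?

Differences: -38 - -39 = 1
This is an arithmetic sequence with common difference d = 1.
Next term = -36 + 1 = -35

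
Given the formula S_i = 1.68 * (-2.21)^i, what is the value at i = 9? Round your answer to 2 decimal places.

S_9 = 1.68 * (-2.21)^9 ≈ 1.68 * -1257.5651 ≈ -2112.71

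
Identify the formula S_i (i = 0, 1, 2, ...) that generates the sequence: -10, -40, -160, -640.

Check ratios: -40 / -10 = 4.0
Common ratio r = 4.
First term a = -10.
Formula: S_i = -10 * 4^i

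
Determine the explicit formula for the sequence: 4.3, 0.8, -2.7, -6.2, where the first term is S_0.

Check differences: 0.8 - 4.3 = -3.5
-2.7 - 0.8 = -3.5
Common difference d = -3.5.
First term a = 4.3.
Formula: S_i = 4.30 - 3.50*i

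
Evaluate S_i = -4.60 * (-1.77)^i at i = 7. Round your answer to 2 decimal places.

S_7 = -4.6 * (-1.77)^7 ≈ -4.6 * -54.4268 ≈ 250.36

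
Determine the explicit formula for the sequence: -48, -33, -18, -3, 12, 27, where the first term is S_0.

Check differences: -33 - -48 = 15
-18 - -33 = 15
Common difference d = 15.
First term a = -48.
Formula: S_i = -48 + 15*i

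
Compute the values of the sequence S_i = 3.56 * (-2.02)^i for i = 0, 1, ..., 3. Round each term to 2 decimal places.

This is a geometric sequence.
i=0: S_0 = 3.56 * (-2.02)^0 = 3.56
i=1: S_1 = 3.56 * (-2.02)^1 ≈ -7.19
i=2: S_2 = 3.56 * (-2.02)^2 ≈ 14.53
i=3: S_3 = 3.56 * (-2.02)^3 ≈ -29.34
The first 4 terms are: [3.56, -7.19, 14.53, -29.34]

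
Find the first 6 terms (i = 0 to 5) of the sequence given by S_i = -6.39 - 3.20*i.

This is an arithmetic sequence.
i=0: S_0 = -6.39 + -3.2*0 = -6.39
i=1: S_1 = -6.39 + -3.2*1 = -9.59
i=2: S_2 = -6.39 + -3.2*2 = -12.79
i=3: S_3 = -6.39 + -3.2*3 = -15.99
i=4: S_4 = -6.39 + -3.2*4 = -19.19
i=5: S_5 = -6.39 + -3.2*5 = -22.39
The first 6 terms are: [-6.39, -9.59, -12.79, -15.99, -19.19, -22.39]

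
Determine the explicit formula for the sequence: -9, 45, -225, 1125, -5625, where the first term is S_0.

Check ratios: 45 / -9 = -5.0
Common ratio r = -5.
First term a = -9.
Formula: S_i = -9 * (-5)^i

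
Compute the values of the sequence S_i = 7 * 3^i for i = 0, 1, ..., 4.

This is a geometric sequence.
i=0: S_0 = 7 * 3^0 = 7
i=1: S_1 = 7 * 3^1 = 21
i=2: S_2 = 7 * 3^2 = 63
i=3: S_3 = 7 * 3^3 = 189
i=4: S_4 = 7 * 3^4 = 567
The first 5 terms are: [7, 21, 63, 189, 567]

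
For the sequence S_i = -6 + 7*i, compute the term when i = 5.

S_5 = -6 + 7*5 = -6 + 35 = 29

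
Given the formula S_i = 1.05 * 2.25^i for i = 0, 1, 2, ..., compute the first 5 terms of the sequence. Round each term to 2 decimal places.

This is a geometric sequence.
i=0: S_0 = 1.05 * 2.25^0 = 1.05
i=1: S_1 = 1.05 * 2.25^1 ≈ 2.36
i=2: S_2 = 1.05 * 2.25^2 ≈ 5.32
i=3: S_3 = 1.05 * 2.25^3 ≈ 11.96
i=4: S_4 = 1.05 * 2.25^4 ≈ 26.91
The first 5 terms are: [1.05, 2.36, 5.32, 11.96, 26.91]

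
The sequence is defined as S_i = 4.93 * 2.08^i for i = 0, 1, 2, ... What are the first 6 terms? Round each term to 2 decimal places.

This is a geometric sequence.
i=0: S_0 = 4.93 * 2.08^0 = 4.93
i=1: S_1 = 4.93 * 2.08^1 ≈ 10.25
i=2: S_2 = 4.93 * 2.08^2 ≈ 21.33
i=3: S_3 = 4.93 * 2.08^3 ≈ 44.36
i=4: S_4 = 4.93 * 2.08^4 ≈ 92.28
i=5: S_5 = 4.93 * 2.08^5 ≈ 191.94
The first 6 terms are: [4.93, 10.25, 21.33, 44.36, 92.28, 191.94]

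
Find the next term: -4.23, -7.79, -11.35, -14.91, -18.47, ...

Differences: -7.79 - -4.23 = -3.56
This is an arithmetic sequence with common difference d = -3.56.
Next term = -18.47 + -3.56 = -22.03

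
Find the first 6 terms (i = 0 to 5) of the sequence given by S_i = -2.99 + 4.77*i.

This is an arithmetic sequence.
i=0: S_0 = -2.99 + 4.77*0 = -2.99
i=1: S_1 = -2.99 + 4.77*1 = 1.78
i=2: S_2 = -2.99 + 4.77*2 = 6.55
i=3: S_3 = -2.99 + 4.77*3 = 11.32
i=4: S_4 = -2.99 + 4.77*4 = 16.09
i=5: S_5 = -2.99 + 4.77*5 = 20.86
The first 6 terms are: [-2.99, 1.78, 6.55, 11.32, 16.09, 20.86]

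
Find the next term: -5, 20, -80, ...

Ratios: 20 / -5 = -4.0
This is a geometric sequence with common ratio r = -4.
Next term = -80 * -4 = 320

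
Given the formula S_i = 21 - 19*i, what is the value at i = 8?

S_8 = 21 + -19*8 = 21 + -152 = -131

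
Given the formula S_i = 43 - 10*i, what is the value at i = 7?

S_7 = 43 + -10*7 = 43 + -70 = -27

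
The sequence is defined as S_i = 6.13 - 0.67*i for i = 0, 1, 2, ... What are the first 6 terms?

This is an arithmetic sequence.
i=0: S_0 = 6.13 + -0.67*0 = 6.13
i=1: S_1 = 6.13 + -0.67*1 = 5.46
i=2: S_2 = 6.13 + -0.67*2 = 4.79
i=3: S_3 = 6.13 + -0.67*3 = 4.12
i=4: S_4 = 6.13 + -0.67*4 = 3.45
i=5: S_5 = 6.13 + -0.67*5 = 2.78
The first 6 terms are: [6.13, 5.46, 4.79, 4.12, 3.45, 2.78]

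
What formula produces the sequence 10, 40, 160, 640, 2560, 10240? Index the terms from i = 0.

Check ratios: 40 / 10 = 4.0
Common ratio r = 4.
First term a = 10.
Formula: S_i = 10 * 4^i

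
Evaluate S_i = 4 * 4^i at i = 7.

S_7 = 4 * 4^7 = 4 * 16384 = 65536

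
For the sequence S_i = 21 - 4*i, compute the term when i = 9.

S_9 = 21 + -4*9 = 21 + -36 = -15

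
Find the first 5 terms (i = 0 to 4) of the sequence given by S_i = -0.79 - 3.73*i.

This is an arithmetic sequence.
i=0: S_0 = -0.79 + -3.73*0 = -0.79
i=1: S_1 = -0.79 + -3.73*1 = -4.52
i=2: S_2 = -0.79 + -3.73*2 = -8.25
i=3: S_3 = -0.79 + -3.73*3 = -11.98
i=4: S_4 = -0.79 + -3.73*4 = -15.71
The first 5 terms are: [-0.79, -4.52, -8.25, -11.98, -15.71]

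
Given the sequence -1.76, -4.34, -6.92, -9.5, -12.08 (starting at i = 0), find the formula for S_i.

Check differences: -4.34 - -1.76 = -2.58
-6.92 - -4.34 = -2.58
Common difference d = -2.58.
First term a = -1.76.
Formula: S_i = -1.76 - 2.58*i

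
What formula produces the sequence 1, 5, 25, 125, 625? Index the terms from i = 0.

Check ratios: 5 / 1 = 5.0
Common ratio r = 5.
First term a = 1.
Formula: S_i = 1 * 5^i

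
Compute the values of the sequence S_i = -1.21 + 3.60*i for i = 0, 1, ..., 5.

This is an arithmetic sequence.
i=0: S_0 = -1.21 + 3.6*0 = -1.21
i=1: S_1 = -1.21 + 3.6*1 = 2.39
i=2: S_2 = -1.21 + 3.6*2 = 5.99
i=3: S_3 = -1.21 + 3.6*3 = 9.59
i=4: S_4 = -1.21 + 3.6*4 = 13.19
i=5: S_5 = -1.21 + 3.6*5 = 16.79
The first 6 terms are: [-1.21, 2.39, 5.99, 9.59, 13.19, 16.79]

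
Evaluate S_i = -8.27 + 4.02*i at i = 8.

S_8 = -8.27 + 4.02*8 = -8.27 + 32.16 = 23.89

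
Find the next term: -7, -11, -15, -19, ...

Differences: -11 - -7 = -4
This is an arithmetic sequence with common difference d = -4.
Next term = -19 + -4 = -23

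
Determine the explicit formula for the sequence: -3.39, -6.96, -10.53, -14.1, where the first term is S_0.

Check differences: -6.96 - -3.39 = -3.57
-10.53 - -6.96 = -3.57
Common difference d = -3.57.
First term a = -3.39.
Formula: S_i = -3.39 - 3.57*i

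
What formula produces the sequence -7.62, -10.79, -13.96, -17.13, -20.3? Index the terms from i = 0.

Check differences: -10.79 - -7.62 = -3.17
-13.96 - -10.79 = -3.17
Common difference d = -3.17.
First term a = -7.62.
Formula: S_i = -7.62 - 3.17*i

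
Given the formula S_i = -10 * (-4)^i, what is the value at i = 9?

S_9 = -10 * (-4)^9 = -10 * -262144 = 2621440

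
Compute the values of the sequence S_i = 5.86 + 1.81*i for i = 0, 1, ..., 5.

This is an arithmetic sequence.
i=0: S_0 = 5.86 + 1.81*0 = 5.86
i=1: S_1 = 5.86 + 1.81*1 = 7.67
i=2: S_2 = 5.86 + 1.81*2 = 9.48
i=3: S_3 = 5.86 + 1.81*3 = 11.29
i=4: S_4 = 5.86 + 1.81*4 = 13.1
i=5: S_5 = 5.86 + 1.81*5 = 14.91
The first 6 terms are: [5.86, 7.67, 9.48, 11.29, 13.1, 14.91]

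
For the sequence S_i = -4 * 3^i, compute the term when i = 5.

S_5 = -4 * 3^5 = -4 * 243 = -972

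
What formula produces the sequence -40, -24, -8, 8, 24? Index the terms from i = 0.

Check differences: -24 - -40 = 16
-8 - -24 = 16
Common difference d = 16.
First term a = -40.
Formula: S_i = -40 + 16*i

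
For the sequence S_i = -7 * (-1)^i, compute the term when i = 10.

S_10 = -7 * (-1)^10 = -7 * 1 = -7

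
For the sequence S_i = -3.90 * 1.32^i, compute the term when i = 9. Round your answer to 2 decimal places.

S_9 = -3.9 * 1.32^9 ≈ -3.9 * 12.1665 ≈ -47.45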